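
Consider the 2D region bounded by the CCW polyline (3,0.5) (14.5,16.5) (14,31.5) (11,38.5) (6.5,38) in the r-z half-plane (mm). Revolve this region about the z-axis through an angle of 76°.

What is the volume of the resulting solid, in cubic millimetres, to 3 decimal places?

Profile (r,z), 5 vertices: (3,0.5) (14.5,16.5) (14,31.5) (11,38.5) (6.5,38)
edge 0: (3,0.5)→(14.5,16.5)  cross = 3·16.5 − 14.5·0.5 = 42.2500; (r_i+r_j)·cross = 17.5·42.2500 = 739.3750
edge 1: (14.5,16.5)→(14,31.5)  cross = 14.5·31.5 − 14·16.5 = 225.7500; (r_i+r_j)·cross = 28.5·225.7500 = 6433.8750
edge 2: (14,31.5)→(11,38.5)  cross = 14·38.5 − 11·31.5 = 192.5000; (r_i+r_j)·cross = 25·192.5000 = 4812.5000
edge 3: (11,38.5)→(6.5,38)  cross = 11·38 − 6.5·38.5 = 167.7500; (r_i+r_j)·cross = 17.5·167.7500 = 2935.6250
edge 4: (6.5,38)→(3,0.5)  cross = 6.5·0.5 − 3·38 = -110.7500; (r_i+r_j)·cross = 9.5·-110.7500 = -1052.1250
Σcross = 517.5000 → A = |Σcross|/2 = 258.7500 mm²
Σ(r_i+r_j)·cross = 13869.2500 → first moment M = |Σ|/6 = 2311.5417
R_c = M/A = 2311.5417/258.7500 = 8.9335 mm
θ = 76° = 1.326450 rad
V = θ·R_c·A = 1.326450·8.9335·258.7500 = 3066.145 mm³

Volume = 3066.145 mm³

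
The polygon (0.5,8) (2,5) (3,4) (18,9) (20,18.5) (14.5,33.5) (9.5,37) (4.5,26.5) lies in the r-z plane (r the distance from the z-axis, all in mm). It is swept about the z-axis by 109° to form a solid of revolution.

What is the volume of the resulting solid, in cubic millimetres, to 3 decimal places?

Profile (r,z), 8 vertices: (0.5,8) (2,5) (3,4) (18,9) (20,18.5) (14.5,33.5) (9.5,37) (4.5,26.5)
edge 0: (0.5,8)→(2,5)  cross = 0.5·5 − 2·8 = -13.5000; (r_i+r_j)·cross = 2.5·-13.5000 = -33.7500
edge 1: (2,5)→(3,4)  cross = 2·4 − 3·5 = -7.0000; (r_i+r_j)·cross = 5·-7.0000 = -35.0000
edge 2: (3,4)→(18,9)  cross = 3·9 − 18·4 = -45.0000; (r_i+r_j)·cross = 21·-45.0000 = -945.0000
edge 3: (18,9)→(20,18.5)  cross = 18·18.5 − 20·9 = 153.0000; (r_i+r_j)·cross = 38·153.0000 = 5814.0000
edge 4: (20,18.5)→(14.5,33.5)  cross = 20·33.5 − 14.5·18.5 = 401.7500; (r_i+r_j)·cross = 34.5·401.7500 = 13860.3750
edge 5: (14.5,33.5)→(9.5,37)  cross = 14.5·37 − 9.5·33.5 = 218.2500; (r_i+r_j)·cross = 24·218.2500 = 5238.0000
edge 6: (9.5,37)→(4.5,26.5)  cross = 9.5·26.5 − 4.5·37 = 85.2500; (r_i+r_j)·cross = 14·85.2500 = 1193.5000
edge 7: (4.5,26.5)→(0.5,8)  cross = 4.5·8 − 0.5·26.5 = 22.7500; (r_i+r_j)·cross = 5·22.7500 = 113.7500
Σcross = 815.5000 → A = |Σcross|/2 = 407.7500 mm²
Σ(r_i+r_j)·cross = 25205.8750 → first moment M = |Σ|/6 = 4200.9792
R_c = M/A = 4200.9792/407.7500 = 10.3028 mm
θ = 109° = 1.902409 rad
V = θ·R_c·A = 1.902409·10.3028·407.7500 = 7991.980 mm³

Volume = 7991.980 mm³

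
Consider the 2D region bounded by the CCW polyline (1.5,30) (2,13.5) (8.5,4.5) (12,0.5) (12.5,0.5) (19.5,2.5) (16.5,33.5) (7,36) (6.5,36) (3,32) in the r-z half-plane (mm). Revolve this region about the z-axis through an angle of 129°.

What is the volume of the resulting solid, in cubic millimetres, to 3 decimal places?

Profile (r,z), 10 vertices: (1.5,30) (2,13.5) (8.5,4.5) (12,0.5) (12.5,0.5) (19.5,2.5) (16.5,33.5) (7,36) (6.5,36) (3,32)
edge 0: (1.5,30)→(2,13.5)  cross = 1.5·13.5 − 2·30 = -39.7500; (r_i+r_j)·cross = 3.5·-39.7500 = -139.1250
edge 1: (2,13.5)→(8.5,4.5)  cross = 2·4.5 − 8.5·13.5 = -105.7500; (r_i+r_j)·cross = 10.5·-105.7500 = -1110.3750
edge 2: (8.5,4.5)→(12,0.5)  cross = 8.5·0.5 − 12·4.5 = -49.7500; (r_i+r_j)·cross = 20.5·-49.7500 = -1019.8750
edge 3: (12,0.5)→(12.5,0.5)  cross = 12·0.5 − 12.5·0.5 = -0.2500; (r_i+r_j)·cross = 24.5·-0.2500 = -6.1250
edge 4: (12.5,0.5)→(19.5,2.5)  cross = 12.5·2.5 − 19.5·0.5 = 21.5000; (r_i+r_j)·cross = 32·21.5000 = 688.0000
edge 5: (19.5,2.5)→(16.5,33.5)  cross = 19.5·33.5 − 16.5·2.5 = 612.0000; (r_i+r_j)·cross = 36·612.0000 = 22032.0000
edge 6: (16.5,33.5)→(7,36)  cross = 16.5·36 − 7·33.5 = 359.5000; (r_i+r_j)·cross = 23.5·359.5000 = 8448.2500
edge 7: (7,36)→(6.5,36)  cross = 7·36 − 6.5·36 = 18.0000; (r_i+r_j)·cross = 13.5·18.0000 = 243.0000
edge 8: (6.5,36)→(3,32)  cross = 6.5·32 − 3·36 = 100.0000; (r_i+r_j)·cross = 9.5·100.0000 = 950.0000
edge 9: (3,32)→(1.5,30)  cross = 3·30 − 1.5·32 = 42.0000; (r_i+r_j)·cross = 4.5·42.0000 = 189.0000
Σcross = 957.5000 → A = |Σcross|/2 = 478.7500 mm²
Σ(r_i+r_j)·cross = 30274.7500 → first moment M = |Σ|/6 = 5045.7917
R_c = M/A = 5045.7917/478.7500 = 10.5395 mm
θ = 129° = 2.251475 rad
V = θ·R_c·A = 2.251475·10.5395·478.7500 = 11360.472 mm³

Volume = 11360.472 mm³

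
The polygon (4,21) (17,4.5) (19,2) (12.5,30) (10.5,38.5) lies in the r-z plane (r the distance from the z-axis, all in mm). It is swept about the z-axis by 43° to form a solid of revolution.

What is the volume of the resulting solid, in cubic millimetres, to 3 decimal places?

Profile (r,z), 5 vertices: (4,21) (17,4.5) (19,2) (12.5,30) (10.5,38.5)
edge 0: (4,21)→(17,4.5)  cross = 4·4.5 − 17·21 = -339.0000; (r_i+r_j)·cross = 21·-339.0000 = -7119.0000
edge 1: (17,4.5)→(19,2)  cross = 17·2 − 19·4.5 = -51.5000; (r_i+r_j)·cross = 36·-51.5000 = -1854.0000
edge 2: (19,2)→(12.5,30)  cross = 19·30 − 12.5·2 = 545.0000; (r_i+r_j)·cross = 31.5·545.0000 = 17167.5000
edge 3: (12.5,30)→(10.5,38.5)  cross = 12.5·38.5 − 10.5·30 = 166.2500; (r_i+r_j)·cross = 23·166.2500 = 3823.7500
edge 4: (10.5,38.5)→(4,21)  cross = 10.5·21 − 4·38.5 = 66.5000; (r_i+r_j)·cross = 14.5·66.5000 = 964.2500
Σcross = 387.2500 → A = |Σcross|/2 = 193.6250 mm²
Σ(r_i+r_j)·cross = 12982.5000 → first moment M = |Σ|/6 = 2163.7500
R_c = M/A = 2163.7500/193.6250 = 11.1750 mm
θ = 43° = 0.750492 rad
V = θ·R_c·A = 0.750492·11.1750·193.6250 = 1623.876 mm³

Volume = 1623.876 mm³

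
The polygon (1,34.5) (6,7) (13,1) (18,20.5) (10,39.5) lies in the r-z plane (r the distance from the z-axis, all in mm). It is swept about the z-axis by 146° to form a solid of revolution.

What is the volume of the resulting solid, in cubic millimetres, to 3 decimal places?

Profile (r,z), 5 vertices: (1,34.5) (6,7) (13,1) (18,20.5) (10,39.5)
edge 0: (1,34.5)→(6,7)  cross = 1·7 − 6·34.5 = -200.0000; (r_i+r_j)·cross = 7·-200.0000 = -1400.0000
edge 1: (6,7)→(13,1)  cross = 6·1 − 13·7 = -85.0000; (r_i+r_j)·cross = 19·-85.0000 = -1615.0000
edge 2: (13,1)→(18,20.5)  cross = 13·20.5 − 18·1 = 248.5000; (r_i+r_j)·cross = 31·248.5000 = 7703.5000
edge 3: (18,20.5)→(10,39.5)  cross = 18·39.5 − 10·20.5 = 506.0000; (r_i+r_j)·cross = 28·506.0000 = 14168.0000
edge 4: (10,39.5)→(1,34.5)  cross = 10·34.5 − 1·39.5 = 305.5000; (r_i+r_j)·cross = 11·305.5000 = 3360.5000
Σcross = 775.0000 → A = |Σcross|/2 = 387.5000 mm²
Σ(r_i+r_j)·cross = 22217.0000 → first moment M = |Σ|/6 = 3702.8333
R_c = M/A = 3702.8333/387.5000 = 9.5557 mm
θ = 146° = 2.548181 rad
V = θ·R_c·A = 2.548181·9.5557·387.5000 = 9435.488 mm³

Volume = 9435.488 mm³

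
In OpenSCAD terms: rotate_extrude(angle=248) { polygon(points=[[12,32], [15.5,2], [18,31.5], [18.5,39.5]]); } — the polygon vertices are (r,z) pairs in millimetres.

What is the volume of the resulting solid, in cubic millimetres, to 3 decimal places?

Profile (r,z), 4 vertices: (12,32) (15.5,2) (18,31.5) (18.5,39.5)
edge 0: (12,32)→(15.5,2)  cross = 12·2 − 15.5·32 = -472.0000; (r_i+r_j)·cross = 27.5·-472.0000 = -12980.0000
edge 1: (15.5,2)→(18,31.5)  cross = 15.5·31.5 − 18·2 = 452.2500; (r_i+r_j)·cross = 33.5·452.2500 = 15150.3750
edge 2: (18,31.5)→(18.5,39.5)  cross = 18·39.5 − 18.5·31.5 = 128.2500; (r_i+r_j)·cross = 36.5·128.2500 = 4681.1250
edge 3: (18.5,39.5)→(12,32)  cross = 18.5·32 − 12·39.5 = 118.0000; (r_i+r_j)·cross = 30.5·118.0000 = 3599.0000
Σcross = 226.5000 → A = |Σcross|/2 = 113.2500 mm²
Σ(r_i+r_j)·cross = 10450.5000 → first moment M = |Σ|/6 = 1741.7500
R_c = M/A = 1741.7500/113.2500 = 15.3797 mm
θ = 248° = 4.328417 rad
V = θ·R_c·A = 4.328417·15.3797·113.2500 = 7539.020 mm³

Volume = 7539.020 mm³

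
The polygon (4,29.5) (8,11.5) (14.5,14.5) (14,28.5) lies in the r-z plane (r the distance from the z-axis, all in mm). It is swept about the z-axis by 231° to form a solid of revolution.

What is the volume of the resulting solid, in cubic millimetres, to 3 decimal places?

Volume = 5343.528 mm³

Profile (r,z), 4 vertices: (4,29.5) (8,11.5) (14.5,14.5) (14,28.5)
edge 0: (4,29.5)→(8,11.5)  cross = 4·11.5 − 8·29.5 = -190.0000; (r_i+r_j)·cross = 12·-190.0000 = -2280.0000
edge 1: (8,11.5)→(14.5,14.5)  cross = 8·14.5 − 14.5·11.5 = -50.7500; (r_i+r_j)·cross = 22.5·-50.7500 = -1141.8750
edge 2: (14.5,14.5)→(14,28.5)  cross = 14.5·28.5 − 14·14.5 = 210.2500; (r_i+r_j)·cross = 28.5·210.2500 = 5992.1250
edge 3: (14,28.5)→(4,29.5)  cross = 14·29.5 − 4·28.5 = 299.0000; (r_i+r_j)·cross = 18·299.0000 = 5382.0000
Σcross = 268.5000 → A = |Σcross|/2 = 134.2500 mm²
Σ(r_i+r_j)·cross = 7952.2500 → first moment M = |Σ|/6 = 1325.3750
R_c = M/A = 1325.3750/134.2500 = 9.8724 mm
θ = 231° = 4.031711 rad
V = θ·R_c·A = 4.031711·9.8724·134.2500 = 5343.528 mm³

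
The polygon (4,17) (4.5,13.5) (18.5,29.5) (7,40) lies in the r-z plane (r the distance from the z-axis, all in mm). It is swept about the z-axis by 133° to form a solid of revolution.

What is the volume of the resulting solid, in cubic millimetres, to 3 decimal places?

Profile (r,z), 4 vertices: (4,17) (4.5,13.5) (18.5,29.5) (7,40)
edge 0: (4,17)→(4.5,13.5)  cross = 4·13.5 − 4.5·17 = -22.5000; (r_i+r_j)·cross = 8.5·-22.5000 = -191.2500
edge 1: (4.5,13.5)→(18.5,29.5)  cross = 4.5·29.5 − 18.5·13.5 = -117.0000; (r_i+r_j)·cross = 23·-117.0000 = -2691.0000
edge 2: (18.5,29.5)→(7,40)  cross = 18.5·40 − 7·29.5 = 533.5000; (r_i+r_j)·cross = 25.5·533.5000 = 13604.2500
edge 3: (7,40)→(4,17)  cross = 7·17 − 4·40 = -41.0000; (r_i+r_j)·cross = 11·-41.0000 = -451.0000
Σcross = 353.0000 → A = |Σcross|/2 = 176.5000 mm²
Σ(r_i+r_j)·cross = 10271.0000 → first moment M = |Σ|/6 = 1711.8333
R_c = M/A = 1711.8333/176.5000 = 9.6988 mm
θ = 133° = 2.321288 rad
V = θ·R_c·A = 2.321288·9.6988·176.5000 = 3973.658 mm³

Volume = 3973.658 mm³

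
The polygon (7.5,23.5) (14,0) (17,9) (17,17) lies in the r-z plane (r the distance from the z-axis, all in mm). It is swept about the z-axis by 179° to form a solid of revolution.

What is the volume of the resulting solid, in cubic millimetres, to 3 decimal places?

Volume = 4228.262 mm³

Profile (r,z), 4 vertices: (7.5,23.5) (14,0) (17,9) (17,17)
edge 0: (7.5,23.5)→(14,0)  cross = 7.5·0 − 14·23.5 = -329.0000; (r_i+r_j)·cross = 21.5·-329.0000 = -7073.5000
edge 1: (14,0)→(17,9)  cross = 14·9 − 17·0 = 126.0000; (r_i+r_j)·cross = 31·126.0000 = 3906.0000
edge 2: (17,9)→(17,17)  cross = 17·17 − 17·9 = 136.0000; (r_i+r_j)·cross = 34·136.0000 = 4624.0000
edge 3: (17,17)→(7.5,23.5)  cross = 17·23.5 − 7.5·17 = 272.0000; (r_i+r_j)·cross = 24.5·272.0000 = 6664.0000
Σcross = 205.0000 → A = |Σcross|/2 = 102.5000 mm²
Σ(r_i+r_j)·cross = 8120.5000 → first moment M = |Σ|/6 = 1353.4167
R_c = M/A = 1353.4167/102.5000 = 13.2041 mm
θ = 179° = 3.124139 rad
V = θ·R_c·A = 3.124139·13.2041·102.5000 = 4228.262 mm³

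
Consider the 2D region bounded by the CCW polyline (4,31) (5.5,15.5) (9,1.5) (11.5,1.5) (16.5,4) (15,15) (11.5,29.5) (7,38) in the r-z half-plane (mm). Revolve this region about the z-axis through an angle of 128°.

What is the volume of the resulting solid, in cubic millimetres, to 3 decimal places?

Volume = 5817.671 mm³

Profile (r,z), 8 vertices: (4,31) (5.5,15.5) (9,1.5) (11.5,1.5) (16.5,4) (15,15) (11.5,29.5) (7,38)
edge 0: (4,31)→(5.5,15.5)  cross = 4·15.5 − 5.5·31 = -108.5000; (r_i+r_j)·cross = 9.5·-108.5000 = -1030.7500
edge 1: (5.5,15.5)→(9,1.5)  cross = 5.5·1.5 − 9·15.5 = -131.2500; (r_i+r_j)·cross = 14.5·-131.2500 = -1903.1250
edge 2: (9,1.5)→(11.5,1.5)  cross = 9·1.5 − 11.5·1.5 = -3.7500; (r_i+r_j)·cross = 20.5·-3.7500 = -76.8750
edge 3: (11.5,1.5)→(16.5,4)  cross = 11.5·4 − 16.5·1.5 = 21.2500; (r_i+r_j)·cross = 28·21.2500 = 595.0000
edge 4: (16.5,4)→(15,15)  cross = 16.5·15 − 15·4 = 187.5000; (r_i+r_j)·cross = 31.5·187.5000 = 5906.2500
edge 5: (15,15)→(11.5,29.5)  cross = 15·29.5 − 11.5·15 = 270.0000; (r_i+r_j)·cross = 26.5·270.0000 = 7155.0000
edge 6: (11.5,29.5)→(7,38)  cross = 11.5·38 − 7·29.5 = 230.5000; (r_i+r_j)·cross = 18.5·230.5000 = 4264.2500
edge 7: (7,38)→(4,31)  cross = 7·31 − 4·38 = 65.0000; (r_i+r_j)·cross = 11·65.0000 = 715.0000
Σcross = 530.7500 → A = |Σcross|/2 = 265.3750 mm²
Σ(r_i+r_j)·cross = 15624.7500 → first moment M = |Σ|/6 = 2604.1250
R_c = M/A = 2604.1250/265.3750 = 9.8130 mm
θ = 128° = 2.234021 rad
V = θ·R_c·A = 2.234021·9.8130·265.3750 = 5817.671 mm³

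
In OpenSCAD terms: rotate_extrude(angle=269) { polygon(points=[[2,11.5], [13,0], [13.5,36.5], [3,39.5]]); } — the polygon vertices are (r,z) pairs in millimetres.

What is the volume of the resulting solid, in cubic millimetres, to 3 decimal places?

Volume = 13381.447 mm³

Profile (r,z), 4 vertices: (2,11.5) (13,0) (13.5,36.5) (3,39.5)
edge 0: (2,11.5)→(13,0)  cross = 2·0 − 13·11.5 = -149.5000; (r_i+r_j)·cross = 15·-149.5000 = -2242.5000
edge 1: (13,0)→(13.5,36.5)  cross = 13·36.5 − 13.5·0 = 474.5000; (r_i+r_j)·cross = 26.5·474.5000 = 12574.2500
edge 2: (13.5,36.5)→(3,39.5)  cross = 13.5·39.5 − 3·36.5 = 423.7500; (r_i+r_j)·cross = 16.5·423.7500 = 6991.8750
edge 3: (3,39.5)→(2,11.5)  cross = 3·11.5 − 2·39.5 = -44.5000; (r_i+r_j)·cross = 5·-44.5000 = -222.5000
Σcross = 704.2500 → A = |Σcross|/2 = 352.1250 mm²
Σ(r_i+r_j)·cross = 17101.1250 → first moment M = |Σ|/6 = 2850.1875
R_c = M/A = 2850.1875/352.1250 = 8.0942 mm
θ = 269° = 4.694936 rad
V = θ·R_c·A = 4.694936·8.0942·352.1250 = 13381.447 mm³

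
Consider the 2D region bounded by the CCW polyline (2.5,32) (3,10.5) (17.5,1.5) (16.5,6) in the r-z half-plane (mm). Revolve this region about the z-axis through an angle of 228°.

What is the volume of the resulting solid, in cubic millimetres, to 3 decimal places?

Volume = 5582.532 mm³

Profile (r,z), 4 vertices: (2.5,32) (3,10.5) (17.5,1.5) (16.5,6)
edge 0: (2.5,32)→(3,10.5)  cross = 2.5·10.5 − 3·32 = -69.7500; (r_i+r_j)·cross = 5.5·-69.7500 = -383.6250
edge 1: (3,10.5)→(17.5,1.5)  cross = 3·1.5 − 17.5·10.5 = -179.2500; (r_i+r_j)·cross = 20.5·-179.2500 = -3674.6250
edge 2: (17.5,1.5)→(16.5,6)  cross = 17.5·6 − 16.5·1.5 = 80.2500; (r_i+r_j)·cross = 34·80.2500 = 2728.5000
edge 3: (16.5,6)→(2.5,32)  cross = 16.5·32 − 2.5·6 = 513.0000; (r_i+r_j)·cross = 19·513.0000 = 9747.0000
Σcross = 344.2500 → A = |Σcross|/2 = 172.1250 mm²
Σ(r_i+r_j)·cross = 8417.2500 → first moment M = |Σ|/6 = 1402.8750
R_c = M/A = 1402.8750/172.1250 = 8.1503 mm
θ = 228° = 3.979351 rad
V = θ·R_c·A = 3.979351·8.1503·172.1250 = 5582.532 mm³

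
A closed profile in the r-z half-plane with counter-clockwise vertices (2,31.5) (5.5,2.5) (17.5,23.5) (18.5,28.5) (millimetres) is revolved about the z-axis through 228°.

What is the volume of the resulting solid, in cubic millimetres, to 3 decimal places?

Volume = 9143.553 mm³

Profile (r,z), 4 vertices: (2,31.5) (5.5,2.5) (17.5,23.5) (18.5,28.5)
edge 0: (2,31.5)→(5.5,2.5)  cross = 2·2.5 − 5.5·31.5 = -168.2500; (r_i+r_j)·cross = 7.5·-168.2500 = -1261.8750
edge 1: (5.5,2.5)→(17.5,23.5)  cross = 5.5·23.5 − 17.5·2.5 = 85.5000; (r_i+r_j)·cross = 23·85.5000 = 1966.5000
edge 2: (17.5,23.5)→(18.5,28.5)  cross = 17.5·28.5 − 18.5·23.5 = 64.0000; (r_i+r_j)·cross = 36·64.0000 = 2304.0000
edge 3: (18.5,28.5)→(2,31.5)  cross = 18.5·31.5 − 2·28.5 = 525.7500; (r_i+r_j)·cross = 20.5·525.7500 = 10777.8750
Σcross = 507.0000 → A = |Σcross|/2 = 253.5000 mm²
Σ(r_i+r_j)·cross = 13786.5000 → first moment M = |Σ|/6 = 2297.7500
R_c = M/A = 2297.7500/253.5000 = 9.0641 mm
θ = 228° = 3.979351 rad
V = θ·R_c·A = 3.979351·9.0641·253.5000 = 9143.553 mm³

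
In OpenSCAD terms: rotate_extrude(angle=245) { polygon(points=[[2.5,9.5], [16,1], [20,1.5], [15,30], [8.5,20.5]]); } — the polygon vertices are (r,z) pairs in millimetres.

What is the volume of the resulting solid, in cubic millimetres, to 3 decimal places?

Profile (r,z), 5 vertices: (2.5,9.5) (16,1) (20,1.5) (15,30) (8.5,20.5)
edge 0: (2.5,9.5)→(16,1)  cross = 2.5·1 − 16·9.5 = -149.5000; (r_i+r_j)·cross = 18.5·-149.5000 = -2765.7500
edge 1: (16,1)→(20,1.5)  cross = 16·1.5 − 20·1 = 4.0000; (r_i+r_j)·cross = 36·4.0000 = 144.0000
edge 2: (20,1.5)→(15,30)  cross = 20·30 − 15·1.5 = 577.5000; (r_i+r_j)·cross = 35·577.5000 = 20212.5000
edge 3: (15,30)→(8.5,20.5)  cross = 15·20.5 − 8.5·30 = 52.5000; (r_i+r_j)·cross = 23.5·52.5000 = 1233.7500
edge 4: (8.5,20.5)→(2.5,9.5)  cross = 8.5·9.5 − 2.5·20.5 = 29.5000; (r_i+r_j)·cross = 11·29.5000 = 324.5000
Σcross = 514.0000 → A = |Σcross|/2 = 257.0000 mm²
Σ(r_i+r_j)·cross = 19149.0000 → first moment M = |Σ|/6 = 3191.5000
R_c = M/A = 3191.5000/257.0000 = 12.4183 mm
θ = 245° = 4.276057 rad
V = θ·R_c·A = 4.276057·12.4183·257.0000 = 13647.035 mm³

Volume = 13647.035 mm³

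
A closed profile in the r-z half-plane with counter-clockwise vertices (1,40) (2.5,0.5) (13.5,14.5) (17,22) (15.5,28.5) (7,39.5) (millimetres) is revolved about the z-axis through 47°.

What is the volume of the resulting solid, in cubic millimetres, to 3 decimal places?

Profile (r,z), 6 vertices: (1,40) (2.5,0.5) (13.5,14.5) (17,22) (15.5,28.5) (7,39.5)
edge 0: (1,40)→(2.5,0.5)  cross = 1·0.5 − 2.5·40 = -99.5000; (r_i+r_j)·cross = 3.5·-99.5000 = -348.2500
edge 1: (2.5,0.5)→(13.5,14.5)  cross = 2.5·14.5 − 13.5·0.5 = 29.5000; (r_i+r_j)·cross = 16·29.5000 = 472.0000
edge 2: (13.5,14.5)→(17,22)  cross = 13.5·22 − 17·14.5 = 50.5000; (r_i+r_j)·cross = 30.5·50.5000 = 1540.2500
edge 3: (17,22)→(15.5,28.5)  cross = 17·28.5 − 15.5·22 = 143.5000; (r_i+r_j)·cross = 32.5·143.5000 = 4663.7500
edge 4: (15.5,28.5)→(7,39.5)  cross = 15.5·39.5 − 7·28.5 = 412.7500; (r_i+r_j)·cross = 22.5·412.7500 = 9286.8750
edge 5: (7,39.5)→(1,40)  cross = 7·40 − 1·39.5 = 240.5000; (r_i+r_j)·cross = 8·240.5000 = 1924.0000
Σcross = 777.2500 → A = |Σcross|/2 = 388.6250 mm²
Σ(r_i+r_j)·cross = 17538.6250 → first moment M = |Σ|/6 = 2923.1042
R_c = M/A = 2923.1042/388.6250 = 7.5217 mm
θ = 47° = 0.820305 rad
V = θ·R_c·A = 0.820305·7.5217·388.6250 = 2397.836 mm³

Volume = 2397.836 mm³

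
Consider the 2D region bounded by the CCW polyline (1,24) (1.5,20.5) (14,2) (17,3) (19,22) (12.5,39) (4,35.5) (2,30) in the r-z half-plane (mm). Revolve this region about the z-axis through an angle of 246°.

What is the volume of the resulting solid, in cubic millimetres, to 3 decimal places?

Profile (r,z), 8 vertices: (1,24) (1.5,20.5) (14,2) (17,3) (19,22) (12.5,39) (4,35.5) (2,30)
edge 0: (1,24)→(1.5,20.5)  cross = 1·20.5 − 1.5·24 = -15.5000; (r_i+r_j)·cross = 2.5·-15.5000 = -38.7500
edge 1: (1.5,20.5)→(14,2)  cross = 1.5·2 − 14·20.5 = -284.0000; (r_i+r_j)·cross = 15.5·-284.0000 = -4402.0000
edge 2: (14,2)→(17,3)  cross = 14·3 − 17·2 = 8.0000; (r_i+r_j)·cross = 31·8.0000 = 248.0000
edge 3: (17,3)→(19,22)  cross = 17·22 − 19·3 = 317.0000; (r_i+r_j)·cross = 36·317.0000 = 11412.0000
edge 4: (19,22)→(12.5,39)  cross = 19·39 − 12.5·22 = 466.0000; (r_i+r_j)·cross = 31.5·466.0000 = 14679.0000
edge 5: (12.5,39)→(4,35.5)  cross = 12.5·35.5 − 4·39 = 287.7500; (r_i+r_j)·cross = 16.5·287.7500 = 4747.8750
edge 6: (4,35.5)→(2,30)  cross = 4·30 − 2·35.5 = 49.0000; (r_i+r_j)·cross = 6·49.0000 = 294.0000
edge 7: (2,30)→(1,24)  cross = 2·24 − 1·30 = 18.0000; (r_i+r_j)·cross = 3·18.0000 = 54.0000
Σcross = 846.2500 → A = |Σcross|/2 = 423.1250 mm²
Σ(r_i+r_j)·cross = 26994.1250 → first moment M = |Σ|/6 = 4499.0208
R_c = M/A = 4499.0208/423.1250 = 10.6328 mm
θ = 246° = 4.293510 rad
V = θ·R_c·A = 4.293510·10.6328·423.1250 = 19316.591 mm³

Volume = 19316.591 mm³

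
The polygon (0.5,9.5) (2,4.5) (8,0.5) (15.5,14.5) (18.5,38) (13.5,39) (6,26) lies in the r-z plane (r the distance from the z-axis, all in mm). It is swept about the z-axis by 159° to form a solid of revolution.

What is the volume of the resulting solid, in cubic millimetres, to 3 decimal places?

Volume = 10312.636 mm³

Profile (r,z), 7 vertices: (0.5,9.5) (2,4.5) (8,0.5) (15.5,14.5) (18.5,38) (13.5,39) (6,26)
edge 0: (0.5,9.5)→(2,4.5)  cross = 0.5·4.5 − 2·9.5 = -16.7500; (r_i+r_j)·cross = 2.5·-16.7500 = -41.8750
edge 1: (2,4.5)→(8,0.5)  cross = 2·0.5 − 8·4.5 = -35.0000; (r_i+r_j)·cross = 10·-35.0000 = -350.0000
edge 2: (8,0.5)→(15.5,14.5)  cross = 8·14.5 − 15.5·0.5 = 108.2500; (r_i+r_j)·cross = 23.5·108.2500 = 2543.8750
edge 3: (15.5,14.5)→(18.5,38)  cross = 15.5·38 − 18.5·14.5 = 320.7500; (r_i+r_j)·cross = 34·320.7500 = 10905.5000
edge 4: (18.5,38)→(13.5,39)  cross = 18.5·39 − 13.5·38 = 208.5000; (r_i+r_j)·cross = 32·208.5000 = 6672.0000
edge 5: (13.5,39)→(6,26)  cross = 13.5·26 − 6·39 = 117.0000; (r_i+r_j)·cross = 19.5·117.0000 = 2281.5000
edge 6: (6,26)→(0.5,9.5)  cross = 6·9.5 − 0.5·26 = 44.0000; (r_i+r_j)·cross = 6.5·44.0000 = 286.0000
Σcross = 746.7500 → A = |Σcross|/2 = 373.3750 mm²
Σ(r_i+r_j)·cross = 22297.0000 → first moment M = |Σ|/6 = 3716.1667
R_c = M/A = 3716.1667/373.3750 = 9.9529 mm
θ = 159° = 2.775074 rad
V = θ·R_c·A = 2.775074·9.9529·373.3750 = 10312.636 mm³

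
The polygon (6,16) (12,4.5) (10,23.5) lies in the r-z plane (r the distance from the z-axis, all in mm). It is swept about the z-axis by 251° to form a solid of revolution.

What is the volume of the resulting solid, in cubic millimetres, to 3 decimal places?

Volume = 1860.370 mm³

Profile (r,z), 3 vertices: (6,16) (12,4.5) (10,23.5)
edge 0: (6,16)→(12,4.5)  cross = 6·4.5 − 12·16 = -165.0000; (r_i+r_j)·cross = 18·-165.0000 = -2970.0000
edge 1: (12,4.5)→(10,23.5)  cross = 12·23.5 − 10·4.5 = 237.0000; (r_i+r_j)·cross = 22·237.0000 = 5214.0000
edge 2: (10,23.5)→(6,16)  cross = 10·16 − 6·23.5 = 19.0000; (r_i+r_j)·cross = 16·19.0000 = 304.0000
Σcross = 91.0000 → A = |Σcross|/2 = 45.5000 mm²
Σ(r_i+r_j)·cross = 2548.0000 → first moment M = |Σ|/6 = 424.6667
R_c = M/A = 424.6667/45.5000 = 9.3333 mm
θ = 251° = 4.380776 rad
V = θ·R_c·A = 4.380776·9.3333·45.5000 = 1860.370 mm³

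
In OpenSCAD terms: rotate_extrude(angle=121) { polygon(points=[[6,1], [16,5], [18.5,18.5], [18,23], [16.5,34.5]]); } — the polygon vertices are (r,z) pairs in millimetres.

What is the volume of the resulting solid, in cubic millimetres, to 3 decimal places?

Profile (r,z), 5 vertices: (6,1) (16,5) (18.5,18.5) (18,23) (16.5,34.5)
edge 0: (6,1)→(16,5)  cross = 6·5 − 16·1 = 14.0000; (r_i+r_j)·cross = 22·14.0000 = 308.0000
edge 1: (16,5)→(18.5,18.5)  cross = 16·18.5 − 18.5·5 = 203.5000; (r_i+r_j)·cross = 34.5·203.5000 = 7020.7500
edge 2: (18.5,18.5)→(18,23)  cross = 18.5·23 − 18·18.5 = 92.5000; (r_i+r_j)·cross = 36.5·92.5000 = 3376.2500
edge 3: (18,23)→(16.5,34.5)  cross = 18·34.5 − 16.5·23 = 241.5000; (r_i+r_j)·cross = 34.5·241.5000 = 8331.7500
edge 4: (16.5,34.5)→(6,1)  cross = 16.5·1 − 6·34.5 = -190.5000; (r_i+r_j)·cross = 22.5·-190.5000 = -4286.2500
Σcross = 361.0000 → A = |Σcross|/2 = 180.5000 mm²
Σ(r_i+r_j)·cross = 14750.5000 → first moment M = |Σ|/6 = 2458.4167
R_c = M/A = 2458.4167/180.5000 = 13.6200 mm
θ = 121° = 2.111848 rad
V = θ·R_c·A = 2.111848·13.6200·180.5000 = 5191.803 mm³

Volume = 5191.803 mm³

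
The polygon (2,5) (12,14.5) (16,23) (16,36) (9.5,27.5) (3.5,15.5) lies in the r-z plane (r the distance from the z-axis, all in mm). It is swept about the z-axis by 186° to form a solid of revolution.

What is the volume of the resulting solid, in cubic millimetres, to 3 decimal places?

Volume = 5703.636 mm³

Profile (r,z), 6 vertices: (2,5) (12,14.5) (16,23) (16,36) (9.5,27.5) (3.5,15.5)
edge 0: (2,5)→(12,14.5)  cross = 2·14.5 − 12·5 = -31.0000; (r_i+r_j)·cross = 14·-31.0000 = -434.0000
edge 1: (12,14.5)→(16,23)  cross = 12·23 − 16·14.5 = 44.0000; (r_i+r_j)·cross = 28·44.0000 = 1232.0000
edge 2: (16,23)→(16,36)  cross = 16·36 − 16·23 = 208.0000; (r_i+r_j)·cross = 32·208.0000 = 6656.0000
edge 3: (16,36)→(9.5,27.5)  cross = 16·27.5 − 9.5·36 = 98.0000; (r_i+r_j)·cross = 25.5·98.0000 = 2499.0000
edge 4: (9.5,27.5)→(3.5,15.5)  cross = 9.5·15.5 − 3.5·27.5 = 51.0000; (r_i+r_j)·cross = 13·51.0000 = 663.0000
edge 5: (3.5,15.5)→(2,5)  cross = 3.5·5 − 2·15.5 = -13.5000; (r_i+r_j)·cross = 5.5·-13.5000 = -74.2500
Σcross = 356.5000 → A = |Σcross|/2 = 178.2500 mm²
Σ(r_i+r_j)·cross = 10541.7500 → first moment M = |Σ|/6 = 1756.9583
R_c = M/A = 1756.9583/178.2500 = 9.8567 mm
θ = 186° = 3.246312 rad
V = θ·R_c·A = 3.246312·9.8567·178.2500 = 5703.636 mm³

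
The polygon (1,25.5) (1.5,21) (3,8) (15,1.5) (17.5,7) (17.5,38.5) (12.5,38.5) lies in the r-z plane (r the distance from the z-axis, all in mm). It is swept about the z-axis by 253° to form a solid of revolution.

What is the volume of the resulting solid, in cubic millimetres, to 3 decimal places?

Volume = 21386.533 mm³

Profile (r,z), 7 vertices: (1,25.5) (1.5,21) (3,8) (15,1.5) (17.5,7) (17.5,38.5) (12.5,38.5)
edge 0: (1,25.5)→(1.5,21)  cross = 1·21 − 1.5·25.5 = -17.2500; (r_i+r_j)·cross = 2.5·-17.2500 = -43.1250
edge 1: (1.5,21)→(3,8)  cross = 1.5·8 − 3·21 = -51.0000; (r_i+r_j)·cross = 4.5·-51.0000 = -229.5000
edge 2: (3,8)→(15,1.5)  cross = 3·1.5 − 15·8 = -115.5000; (r_i+r_j)·cross = 18·-115.5000 = -2079.0000
edge 3: (15,1.5)→(17.5,7)  cross = 15·7 − 17.5·1.5 = 78.7500; (r_i+r_j)·cross = 32.5·78.7500 = 2559.3750
edge 4: (17.5,7)→(17.5,38.5)  cross = 17.5·38.5 − 17.5·7 = 551.2500; (r_i+r_j)·cross = 35·551.2500 = 19293.7500
edge 5: (17.5,38.5)→(12.5,38.5)  cross = 17.5·38.5 − 12.5·38.5 = 192.5000; (r_i+r_j)·cross = 30·192.5000 = 5775.0000
edge 6: (12.5,38.5)→(1,25.5)  cross = 12.5·25.5 − 1·38.5 = 280.2500; (r_i+r_j)·cross = 13.5·280.2500 = 3783.3750
Σcross = 919.0000 → A = |Σcross|/2 = 459.5000 mm²
Σ(r_i+r_j)·cross = 29059.8750 → first moment M = |Σ|/6 = 4843.3125
R_c = M/A = 4843.3125/459.5000 = 10.5404 mm
θ = 253° = 4.415683 rad
V = θ·R_c·A = 4.415683·10.5404·459.5000 = 21386.533 mm³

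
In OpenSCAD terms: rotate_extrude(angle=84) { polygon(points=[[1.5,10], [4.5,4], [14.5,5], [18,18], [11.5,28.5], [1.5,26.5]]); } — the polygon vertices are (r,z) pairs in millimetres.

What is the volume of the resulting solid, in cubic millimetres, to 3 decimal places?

Profile (r,z), 6 vertices: (1.5,10) (4.5,4) (14.5,5) (18,18) (11.5,28.5) (1.5,26.5)
edge 0: (1.5,10)→(4.5,4)  cross = 1.5·4 − 4.5·10 = -39.0000; (r_i+r_j)·cross = 6·-39.0000 = -234.0000
edge 1: (4.5,4)→(14.5,5)  cross = 4.5·5 − 14.5·4 = -35.5000; (r_i+r_j)·cross = 19·-35.5000 = -674.5000
edge 2: (14.5,5)→(18,18)  cross = 14.5·18 − 18·5 = 171.0000; (r_i+r_j)·cross = 32.5·171.0000 = 5557.5000
edge 3: (18,18)→(11.5,28.5)  cross = 18·28.5 − 11.5·18 = 306.0000; (r_i+r_j)·cross = 29.5·306.0000 = 9027.0000
edge 4: (11.5,28.5)→(1.5,26.5)  cross = 11.5·26.5 − 1.5·28.5 = 262.0000; (r_i+r_j)·cross = 13·262.0000 = 3406.0000
edge 5: (1.5,26.5)→(1.5,10)  cross = 1.5·10 − 1.5·26.5 = -24.7500; (r_i+r_j)·cross = 3·-24.7500 = -74.2500
Σcross = 639.7500 → A = |Σcross|/2 = 319.8750 mm²
Σ(r_i+r_j)·cross = 17007.7500 → first moment M = |Σ|/6 = 2834.6250
R_c = M/A = 2834.6250/319.8750 = 8.8617 mm
θ = 84° = 1.466077 rad
V = θ·R_c·A = 1.466077·8.8617·319.8750 = 4155.777 mm³

Volume = 4155.777 mm³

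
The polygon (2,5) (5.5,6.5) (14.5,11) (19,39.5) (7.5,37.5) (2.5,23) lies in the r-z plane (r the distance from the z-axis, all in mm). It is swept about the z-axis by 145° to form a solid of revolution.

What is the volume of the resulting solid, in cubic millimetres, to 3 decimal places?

Profile (r,z), 6 vertices: (2,5) (5.5,6.5) (14.5,11) (19,39.5) (7.5,37.5) (2.5,23)
edge 0: (2,5)→(5.5,6.5)  cross = 2·6.5 − 5.5·5 = -14.5000; (r_i+r_j)·cross = 7.5·-14.5000 = -108.7500
edge 1: (5.5,6.5)→(14.5,11)  cross = 5.5·11 − 14.5·6.5 = -33.7500; (r_i+r_j)·cross = 20·-33.7500 = -675.0000
edge 2: (14.5,11)→(19,39.5)  cross = 14.5·39.5 − 19·11 = 363.7500; (r_i+r_j)·cross = 33.5·363.7500 = 12185.6250
edge 3: (19,39.5)→(7.5,37.5)  cross = 19·37.5 − 7.5·39.5 = 416.2500; (r_i+r_j)·cross = 26.5·416.2500 = 11030.6250
edge 4: (7.5,37.5)→(2.5,23)  cross = 7.5·23 − 2.5·37.5 = 78.7500; (r_i+r_j)·cross = 10·78.7500 = 787.5000
edge 5: (2.5,23)→(2,5)  cross = 2.5·5 − 2·23 = -33.5000; (r_i+r_j)·cross = 4.5·-33.5000 = -150.7500
Σcross = 777.0000 → A = |Σcross|/2 = 388.5000 mm²
Σ(r_i+r_j)·cross = 23069.2500 → first moment M = |Σ|/6 = 3844.8750
R_c = M/A = 3844.8750/388.5000 = 9.8967 mm
θ = 145° = 2.530727 rad
V = θ·R_c·A = 2.530727·9.8967·388.5000 = 9730.331 mm³

Volume = 9730.331 mm³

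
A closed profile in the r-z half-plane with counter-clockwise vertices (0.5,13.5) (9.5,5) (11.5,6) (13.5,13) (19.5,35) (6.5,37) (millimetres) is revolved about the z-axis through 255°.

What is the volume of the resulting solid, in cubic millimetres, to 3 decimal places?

Volume = 15577.249 mm³

Profile (r,z), 6 vertices: (0.5,13.5) (9.5,5) (11.5,6) (13.5,13) (19.5,35) (6.5,37)
edge 0: (0.5,13.5)→(9.5,5)  cross = 0.5·5 − 9.5·13.5 = -125.7500; (r_i+r_j)·cross = 10·-125.7500 = -1257.5000
edge 1: (9.5,5)→(11.5,6)  cross = 9.5·6 − 11.5·5 = -0.5000; (r_i+r_j)·cross = 21·-0.5000 = -10.5000
edge 2: (11.5,6)→(13.5,13)  cross = 11.5·13 − 13.5·6 = 68.5000; (r_i+r_j)·cross = 25·68.5000 = 1712.5000
edge 3: (13.5,13)→(19.5,35)  cross = 13.5·35 − 19.5·13 = 219.0000; (r_i+r_j)·cross = 33·219.0000 = 7227.0000
edge 4: (19.5,35)→(6.5,37)  cross = 19.5·37 − 6.5·35 = 494.0000; (r_i+r_j)·cross = 26·494.0000 = 12844.0000
edge 5: (6.5,37)→(0.5,13.5)  cross = 6.5·13.5 − 0.5·37 = 69.2500; (r_i+r_j)·cross = 7·69.2500 = 484.7500
Σcross = 724.5000 → A = |Σcross|/2 = 362.2500 mm²
Σ(r_i+r_j)·cross = 21000.2500 → first moment M = |Σ|/6 = 3500.0417
R_c = M/A = 3500.0417/362.2500 = 9.6620 mm
θ = 255° = 4.450590 rad
V = θ·R_c·A = 4.450590·9.6620·362.2500 = 15577.249 mm³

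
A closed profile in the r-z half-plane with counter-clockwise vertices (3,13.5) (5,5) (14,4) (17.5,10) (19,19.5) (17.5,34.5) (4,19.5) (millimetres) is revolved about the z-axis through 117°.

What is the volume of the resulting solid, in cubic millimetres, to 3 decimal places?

Volume = 7543.321 mm³

Profile (r,z), 7 vertices: (3,13.5) (5,5) (14,4) (17.5,10) (19,19.5) (17.5,34.5) (4,19.5)
edge 0: (3,13.5)→(5,5)  cross = 3·5 − 5·13.5 = -52.5000; (r_i+r_j)·cross = 8·-52.5000 = -420.0000
edge 1: (5,5)→(14,4)  cross = 5·4 − 14·5 = -50.0000; (r_i+r_j)·cross = 19·-50.0000 = -950.0000
edge 2: (14,4)→(17.5,10)  cross = 14·10 − 17.5·4 = 70.0000; (r_i+r_j)·cross = 31.5·70.0000 = 2205.0000
edge 3: (17.5,10)→(19,19.5)  cross = 17.5·19.5 − 19·10 = 151.2500; (r_i+r_j)·cross = 36.5·151.2500 = 5520.6250
edge 4: (19,19.5)→(17.5,34.5)  cross = 19·34.5 − 17.5·19.5 = 314.2500; (r_i+r_j)·cross = 36.5·314.2500 = 11470.1250
edge 5: (17.5,34.5)→(4,19.5)  cross = 17.5·19.5 − 4·34.5 = 203.2500; (r_i+r_j)·cross = 21.5·203.2500 = 4369.8750
edge 6: (4,19.5)→(3,13.5)  cross = 4·13.5 − 3·19.5 = -4.5000; (r_i+r_j)·cross = 7·-4.5000 = -31.5000
Σcross = 631.7500 → A = |Σcross|/2 = 315.8750 mm²
Σ(r_i+r_j)·cross = 22164.1250 → first moment M = |Σ|/6 = 3694.0208
R_c = M/A = 3694.0208/315.8750 = 11.6946 mm
θ = 117° = 2.042035 rad
V = θ·R_c·A = 2.042035·11.6946·315.8750 = 7543.321 mm³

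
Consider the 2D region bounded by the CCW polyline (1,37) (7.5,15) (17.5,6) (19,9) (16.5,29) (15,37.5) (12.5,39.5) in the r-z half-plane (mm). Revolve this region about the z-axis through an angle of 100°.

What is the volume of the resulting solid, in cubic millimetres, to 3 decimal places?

Volume = 6722.281 mm³

Profile (r,z), 7 vertices: (1,37) (7.5,15) (17.5,6) (19,9) (16.5,29) (15,37.5) (12.5,39.5)
edge 0: (1,37)→(7.5,15)  cross = 1·15 − 7.5·37 = -262.5000; (r_i+r_j)·cross = 8.5·-262.5000 = -2231.2500
edge 1: (7.5,15)→(17.5,6)  cross = 7.5·6 − 17.5·15 = -217.5000; (r_i+r_j)·cross = 25·-217.5000 = -5437.5000
edge 2: (17.5,6)→(19,9)  cross = 17.5·9 − 19·6 = 43.5000; (r_i+r_j)·cross = 36.5·43.5000 = 1587.7500
edge 3: (19,9)→(16.5,29)  cross = 19·29 − 16.5·9 = 402.5000; (r_i+r_j)·cross = 35.5·402.5000 = 14288.7500
edge 4: (16.5,29)→(15,37.5)  cross = 16.5·37.5 − 15·29 = 183.7500; (r_i+r_j)·cross = 31.5·183.7500 = 5788.1250
edge 5: (15,37.5)→(12.5,39.5)  cross = 15·39.5 − 12.5·37.5 = 123.7500; (r_i+r_j)·cross = 27.5·123.7500 = 3403.1250
edge 6: (12.5,39.5)→(1,37)  cross = 12.5·37 − 1·39.5 = 423.0000; (r_i+r_j)·cross = 13.5·423.0000 = 5710.5000
Σcross = 696.5000 → A = |Σcross|/2 = 348.2500 mm²
Σ(r_i+r_j)·cross = 23109.5000 → first moment M = |Σ|/6 = 3851.5833
R_c = M/A = 3851.5833/348.2500 = 11.0598 mm
θ = 100° = 1.745329 rad
V = θ·R_c·A = 1.745329·11.0598·348.2500 = 6722.281 mm³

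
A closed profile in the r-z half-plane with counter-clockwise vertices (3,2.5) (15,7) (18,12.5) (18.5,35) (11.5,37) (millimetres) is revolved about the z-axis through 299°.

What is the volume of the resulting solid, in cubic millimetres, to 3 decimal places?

Profile (r,z), 5 vertices: (3,2.5) (15,7) (18,12.5) (18.5,35) (11.5,37)
edge 0: (3,2.5)→(15,7)  cross = 3·7 − 15·2.5 = -16.5000; (r_i+r_j)·cross = 18·-16.5000 = -297.0000
edge 1: (15,7)→(18,12.5)  cross = 15·12.5 − 18·7 = 61.5000; (r_i+r_j)·cross = 33·61.5000 = 2029.5000
edge 2: (18,12.5)→(18.5,35)  cross = 18·35 − 18.5·12.5 = 398.7500; (r_i+r_j)·cross = 36.5·398.7500 = 14554.3750
edge 3: (18.5,35)→(11.5,37)  cross = 18.5·37 − 11.5·35 = 282.0000; (r_i+r_j)·cross = 30·282.0000 = 8460.0000
edge 4: (11.5,37)→(3,2.5)  cross = 11.5·2.5 − 3·37 = -82.2500; (r_i+r_j)·cross = 14.5·-82.2500 = -1192.6250
Σcross = 643.5000 → A = |Σcross|/2 = 321.7500 mm²
Σ(r_i+r_j)·cross = 23554.2500 → first moment M = |Σ|/6 = 3925.7083
R_c = M/A = 3925.7083/321.7500 = 12.2011 mm
θ = 299° = 5.218534 rad
V = θ·R_c·A = 5.218534·12.2011·321.7500 = 20486.444 mm³

Volume = 20486.444 mm³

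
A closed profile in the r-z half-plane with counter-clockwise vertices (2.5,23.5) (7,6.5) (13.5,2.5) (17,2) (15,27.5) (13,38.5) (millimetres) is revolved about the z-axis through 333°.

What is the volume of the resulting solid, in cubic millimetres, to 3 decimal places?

Profile (r,z), 6 vertices: (2.5,23.5) (7,6.5) (13.5,2.5) (17,2) (15,27.5) (13,38.5)
edge 0: (2.5,23.5)→(7,6.5)  cross = 2.5·6.5 − 7·23.5 = -148.2500; (r_i+r_j)·cross = 9.5·-148.2500 = -1408.3750
edge 1: (7,6.5)→(13.5,2.5)  cross = 7·2.5 − 13.5·6.5 = -70.2500; (r_i+r_j)·cross = 20.5·-70.2500 = -1440.1250
edge 2: (13.5,2.5)→(17,2)  cross = 13.5·2 − 17·2.5 = -15.5000; (r_i+r_j)·cross = 30.5·-15.5000 = -472.7500
edge 3: (17,2)→(15,27.5)  cross = 17·27.5 − 15·2 = 437.5000; (r_i+r_j)·cross = 32·437.5000 = 14000.0000
edge 4: (15,27.5)→(13,38.5)  cross = 15·38.5 − 13·27.5 = 220.0000; (r_i+r_j)·cross = 28·220.0000 = 6160.0000
edge 5: (13,38.5)→(2.5,23.5)  cross = 13·23.5 − 2.5·38.5 = 209.2500; (r_i+r_j)·cross = 15.5·209.2500 = 3243.3750
Σcross = 632.7500 → A = |Σcross|/2 = 316.3750 mm²
Σ(r_i+r_j)·cross = 20082.1250 → first moment M = |Σ|/6 = 3347.0208
R_c = M/A = 3347.0208/316.3750 = 10.5793 mm
θ = 333° = 5.811946 rad
V = θ·R_c·A = 5.811946·10.5793·316.3750 = 19452.706 mm³

Volume = 19452.706 mm³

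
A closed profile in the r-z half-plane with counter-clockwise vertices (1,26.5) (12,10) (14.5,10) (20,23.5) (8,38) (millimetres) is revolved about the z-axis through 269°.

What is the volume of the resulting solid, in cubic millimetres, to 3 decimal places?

Profile (r,z), 5 vertices: (1,26.5) (12,10) (14.5,10) (20,23.5) (8,38)
edge 0: (1,26.5)→(12,10)  cross = 1·10 − 12·26.5 = -308.0000; (r_i+r_j)·cross = 13·-308.0000 = -4004.0000
edge 1: (12,10)→(14.5,10)  cross = 12·10 − 14.5·10 = -25.0000; (r_i+r_j)·cross = 26.5·-25.0000 = -662.5000
edge 2: (14.5,10)→(20,23.5)  cross = 14.5·23.5 − 20·10 = 140.7500; (r_i+r_j)·cross = 34.5·140.7500 = 4855.8750
edge 3: (20,23.5)→(8,38)  cross = 20·38 − 8·23.5 = 572.0000; (r_i+r_j)·cross = 28·572.0000 = 16016.0000
edge 4: (8,38)→(1,26.5)  cross = 8·26.5 − 1·38 = 174.0000; (r_i+r_j)·cross = 9·174.0000 = 1566.0000
Σcross = 553.7500 → A = |Σcross|/2 = 276.8750 mm²
Σ(r_i+r_j)·cross = 17771.3750 → first moment M = |Σ|/6 = 2961.8958
R_c = M/A = 2961.8958/276.8750 = 10.6976 mm
θ = 269° = 4.694936 rad
V = θ·R_c·A = 4.694936·10.6976·276.8750 = 13905.910 mm³

Volume = 13905.910 mm³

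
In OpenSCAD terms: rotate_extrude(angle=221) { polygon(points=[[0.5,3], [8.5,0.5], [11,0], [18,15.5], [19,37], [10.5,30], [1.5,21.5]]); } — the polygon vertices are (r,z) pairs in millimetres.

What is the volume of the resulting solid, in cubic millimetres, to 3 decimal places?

Volume = 16628.454 mm³

Profile (r,z), 7 vertices: (0.5,3) (8.5,0.5) (11,0) (18,15.5) (19,37) (10.5,30) (1.5,21.5)
edge 0: (0.5,3)→(8.5,0.5)  cross = 0.5·0.5 − 8.5·3 = -25.2500; (r_i+r_j)·cross = 9·-25.2500 = -227.2500
edge 1: (8.5,0.5)→(11,0)  cross = 8.5·0 − 11·0.5 = -5.5000; (r_i+r_j)·cross = 19.5·-5.5000 = -107.2500
edge 2: (11,0)→(18,15.5)  cross = 11·15.5 − 18·0 = 170.5000; (r_i+r_j)·cross = 29·170.5000 = 4944.5000
edge 3: (18,15.5)→(19,37)  cross = 18·37 − 19·15.5 = 371.5000; (r_i+r_j)·cross = 37·371.5000 = 13745.5000
edge 4: (19,37)→(10.5,30)  cross = 19·30 − 10.5·37 = 181.5000; (r_i+r_j)·cross = 29.5·181.5000 = 5354.2500
edge 5: (10.5,30)→(1.5,21.5)  cross = 10.5·21.5 − 1.5·30 = 180.7500; (r_i+r_j)·cross = 12·180.7500 = 2169.0000
edge 6: (1.5,21.5)→(0.5,3)  cross = 1.5·3 − 0.5·21.5 = -6.2500; (r_i+r_j)·cross = 2·-6.2500 = -12.5000
Σcross = 867.2500 → A = |Σcross|/2 = 433.6250 mm²
Σ(r_i+r_j)·cross = 25866.2500 → first moment M = |Σ|/6 = 4311.0417
R_c = M/A = 4311.0417/433.6250 = 9.9419 mm
θ = 221° = 3.857178 rad
V = θ·R_c·A = 3.857178·9.9419·433.6250 = 16628.454 mm³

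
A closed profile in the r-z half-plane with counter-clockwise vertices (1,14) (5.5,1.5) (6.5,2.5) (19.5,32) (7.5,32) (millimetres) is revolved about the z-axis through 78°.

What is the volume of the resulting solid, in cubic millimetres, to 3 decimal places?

Volume = 3332.204 mm³

Profile (r,z), 5 vertices: (1,14) (5.5,1.5) (6.5,2.5) (19.5,32) (7.5,32)
edge 0: (1,14)→(5.5,1.5)  cross = 1·1.5 − 5.5·14 = -75.5000; (r_i+r_j)·cross = 6.5·-75.5000 = -490.7500
edge 1: (5.5,1.5)→(6.5,2.5)  cross = 5.5·2.5 − 6.5·1.5 = 4.0000; (r_i+r_j)·cross = 12·4.0000 = 48.0000
edge 2: (6.5,2.5)→(19.5,32)  cross = 6.5·32 − 19.5·2.5 = 159.2500; (r_i+r_j)·cross = 26·159.2500 = 4140.5000
edge 3: (19.5,32)→(7.5,32)  cross = 19.5·32 − 7.5·32 = 384.0000; (r_i+r_j)·cross = 27·384.0000 = 10368.0000
edge 4: (7.5,32)→(1,14)  cross = 7.5·14 − 1·32 = 73.0000; (r_i+r_j)·cross = 8.5·73.0000 = 620.5000
Σcross = 544.7500 → A = |Σcross|/2 = 272.3750 mm²
Σ(r_i+r_j)·cross = 14686.2500 → first moment M = |Σ|/6 = 2447.7083
R_c = M/A = 2447.7083/272.3750 = 8.9865 mm
θ = 78° = 1.361357 rad
V = θ·R_c·A = 1.361357·8.9865·272.3750 = 3332.204 mm³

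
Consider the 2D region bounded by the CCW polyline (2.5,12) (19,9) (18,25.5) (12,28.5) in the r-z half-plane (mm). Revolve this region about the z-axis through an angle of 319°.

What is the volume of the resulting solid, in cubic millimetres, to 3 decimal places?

Volume = 13714.043 mm³

Profile (r,z), 4 vertices: (2.5,12) (19,9) (18,25.5) (12,28.5)
edge 0: (2.5,12)→(19,9)  cross = 2.5·9 − 19·12 = -205.5000; (r_i+r_j)·cross = 21.5·-205.5000 = -4418.2500
edge 1: (19,9)→(18,25.5)  cross = 19·25.5 − 18·9 = 322.5000; (r_i+r_j)·cross = 37·322.5000 = 11932.5000
edge 2: (18,25.5)→(12,28.5)  cross = 18·28.5 − 12·25.5 = 207.0000; (r_i+r_j)·cross = 30·207.0000 = 6210.0000
edge 3: (12,28.5)→(2.5,12)  cross = 12·12 − 2.5·28.5 = 72.7500; (r_i+r_j)·cross = 14.5·72.7500 = 1054.8750
Σcross = 396.7500 → A = |Σcross|/2 = 198.3750 mm²
Σ(r_i+r_j)·cross = 14779.1250 → first moment M = |Σ|/6 = 2463.1875
R_c = M/A = 2463.1875/198.3750 = 12.4168 mm
θ = 319° = 5.567600 rad
V = θ·R_c·A = 5.567600·12.4168·198.3750 = 13714.043 mm³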